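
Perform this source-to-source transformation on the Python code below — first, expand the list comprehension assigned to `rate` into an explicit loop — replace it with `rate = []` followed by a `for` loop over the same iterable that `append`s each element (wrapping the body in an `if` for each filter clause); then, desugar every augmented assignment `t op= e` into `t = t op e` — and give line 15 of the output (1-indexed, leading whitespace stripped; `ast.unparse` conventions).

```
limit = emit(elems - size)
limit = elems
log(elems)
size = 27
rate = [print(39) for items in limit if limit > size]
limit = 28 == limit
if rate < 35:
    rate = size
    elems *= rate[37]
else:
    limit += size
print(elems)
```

Transformed code:
limit = emit(elems - size)
limit = elems
log(elems)
size = 27
rate = []
for items in limit:
    if limit > size:
        rate.append(print(39))
limit = 28 == limit
if rate < 35:
    rate = size
    elems = elems * rate[37]
else:
    limit = limit + size
print(elems)

print(elems)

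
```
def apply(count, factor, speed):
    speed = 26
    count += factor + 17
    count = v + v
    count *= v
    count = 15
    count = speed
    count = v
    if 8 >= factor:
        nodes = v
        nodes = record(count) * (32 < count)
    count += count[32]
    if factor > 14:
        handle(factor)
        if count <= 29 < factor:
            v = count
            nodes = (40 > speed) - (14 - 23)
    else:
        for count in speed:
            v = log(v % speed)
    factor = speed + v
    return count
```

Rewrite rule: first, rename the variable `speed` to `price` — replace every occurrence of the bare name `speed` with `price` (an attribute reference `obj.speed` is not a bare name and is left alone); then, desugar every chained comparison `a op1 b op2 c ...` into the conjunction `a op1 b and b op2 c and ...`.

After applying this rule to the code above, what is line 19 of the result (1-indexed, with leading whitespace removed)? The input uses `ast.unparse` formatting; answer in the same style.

for count in price:

Transformed code:
def apply(count, factor, price):
    price = 26
    count += factor + 17
    count = v + v
    count *= v
    count = 15
    count = price
    count = v
    if 8 >= factor:
        nodes = v
        nodes = record(count) * (32 < count)
    count += count[32]
    if factor > 14:
        handle(factor)
        if count <= 29 and 29 < factor:
            v = count
            nodes = (40 > price) - (14 - 23)
    else:
        for count in price:
            v = log(v % price)
    factor = price + v
    return count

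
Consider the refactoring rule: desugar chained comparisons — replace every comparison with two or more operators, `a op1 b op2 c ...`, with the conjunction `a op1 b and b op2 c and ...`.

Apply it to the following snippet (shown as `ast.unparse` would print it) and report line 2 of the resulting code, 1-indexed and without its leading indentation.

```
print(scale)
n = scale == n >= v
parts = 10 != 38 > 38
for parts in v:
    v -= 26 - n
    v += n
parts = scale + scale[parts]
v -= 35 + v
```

Transformed code:
print(scale)
n = scale == n and n >= v
parts = 10 != 38 and 38 > 38
for parts in v:
    v -= 26 - n
    v += n
parts = scale + scale[parts]
v -= 35 + v

n = scale == n and n >= v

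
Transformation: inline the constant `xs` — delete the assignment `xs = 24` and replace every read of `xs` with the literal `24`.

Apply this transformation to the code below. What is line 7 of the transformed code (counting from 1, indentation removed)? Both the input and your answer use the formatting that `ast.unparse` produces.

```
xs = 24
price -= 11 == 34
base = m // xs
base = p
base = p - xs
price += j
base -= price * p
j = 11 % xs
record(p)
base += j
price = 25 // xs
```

j = 11 % 24

Transformed code:
price -= 11 == 34
base = m // 24
base = p
base = p - 24
price += j
base -= price * p
j = 11 % 24
record(p)
base += j
price = 25 // 24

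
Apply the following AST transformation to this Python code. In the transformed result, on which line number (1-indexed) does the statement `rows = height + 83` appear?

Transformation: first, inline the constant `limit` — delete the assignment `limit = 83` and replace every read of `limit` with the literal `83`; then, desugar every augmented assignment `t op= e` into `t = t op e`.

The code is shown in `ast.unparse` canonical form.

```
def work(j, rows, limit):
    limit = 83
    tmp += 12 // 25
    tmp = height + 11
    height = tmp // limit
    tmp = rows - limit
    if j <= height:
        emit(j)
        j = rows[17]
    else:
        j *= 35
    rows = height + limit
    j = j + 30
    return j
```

Transformed code:
def work(j, rows, limit):
    tmp = tmp + 12 // 25
    tmp = height + 11
    height = tmp // 83
    tmp = rows - 83
    if j <= height:
        emit(j)
        j = rows[17]
    else:
        j = j * 35
    rows = height + 83
    j = j + 30
    return j

11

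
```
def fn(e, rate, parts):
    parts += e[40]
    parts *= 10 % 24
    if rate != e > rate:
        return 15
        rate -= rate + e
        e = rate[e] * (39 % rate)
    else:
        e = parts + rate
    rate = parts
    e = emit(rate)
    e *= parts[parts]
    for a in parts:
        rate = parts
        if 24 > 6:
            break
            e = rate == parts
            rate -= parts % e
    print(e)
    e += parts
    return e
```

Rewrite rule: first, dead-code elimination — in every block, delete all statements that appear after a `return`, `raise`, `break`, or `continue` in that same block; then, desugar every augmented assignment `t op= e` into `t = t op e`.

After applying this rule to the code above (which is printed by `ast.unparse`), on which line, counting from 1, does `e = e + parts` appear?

16

Transformed code:
def fn(e, rate, parts):
    parts = parts + e[40]
    parts = parts * (10 % 24)
    if rate != e > rate:
        return 15
    else:
        e = parts + rate
    rate = parts
    e = emit(rate)
    e = e * parts[parts]
    for a in parts:
        rate = parts
        if 24 > 6:
            break
    print(e)
    e = e + parts
    return e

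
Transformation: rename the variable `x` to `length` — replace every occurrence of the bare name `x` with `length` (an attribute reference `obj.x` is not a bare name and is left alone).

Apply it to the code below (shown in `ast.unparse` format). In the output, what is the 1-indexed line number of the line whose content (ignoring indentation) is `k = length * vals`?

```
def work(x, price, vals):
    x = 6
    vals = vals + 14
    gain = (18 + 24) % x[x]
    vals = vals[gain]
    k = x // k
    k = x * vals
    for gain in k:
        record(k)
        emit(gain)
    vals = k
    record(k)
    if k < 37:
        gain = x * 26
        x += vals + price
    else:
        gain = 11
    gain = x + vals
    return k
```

7

Transformed code:
def work(length, price, vals):
    length = 6
    vals = vals + 14
    gain = (18 + 24) % length[length]
    vals = vals[gain]
    k = length // k
    k = length * vals
    for gain in k:
        record(k)
        emit(gain)
    vals = k
    record(k)
    if k < 37:
        gain = length * 26
        length += vals + price
    else:
        gain = 11
    gain = length + vals
    return k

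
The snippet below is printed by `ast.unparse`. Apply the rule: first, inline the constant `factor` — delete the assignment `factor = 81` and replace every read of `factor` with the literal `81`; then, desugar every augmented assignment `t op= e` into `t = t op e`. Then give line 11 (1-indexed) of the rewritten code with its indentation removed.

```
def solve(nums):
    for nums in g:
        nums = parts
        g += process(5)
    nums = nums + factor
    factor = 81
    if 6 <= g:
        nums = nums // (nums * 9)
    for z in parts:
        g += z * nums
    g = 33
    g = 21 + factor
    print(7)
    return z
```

g = 21 + 81

Transformed code:
def solve(nums):
    for nums in g:
        nums = parts
        g = g + process(5)
    nums = nums + 81
    if 6 <= g:
        nums = nums // (nums * 9)
    for z in parts:
        g = g + z * nums
    g = 33
    g = 21 + 81
    print(7)
    return z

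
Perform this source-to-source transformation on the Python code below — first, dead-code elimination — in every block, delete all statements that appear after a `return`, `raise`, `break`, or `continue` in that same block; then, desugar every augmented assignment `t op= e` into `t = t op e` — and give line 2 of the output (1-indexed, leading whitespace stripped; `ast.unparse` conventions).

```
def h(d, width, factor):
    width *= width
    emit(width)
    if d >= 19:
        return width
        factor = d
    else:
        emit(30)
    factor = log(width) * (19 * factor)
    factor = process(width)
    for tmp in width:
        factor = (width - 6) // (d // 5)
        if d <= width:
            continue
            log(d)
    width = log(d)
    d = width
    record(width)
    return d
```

width = width * width

Transformed code:
def h(d, width, factor):
    width = width * width
    emit(width)
    if d >= 19:
        return width
    else:
        emit(30)
    factor = log(width) * (19 * factor)
    factor = process(width)
    for tmp in width:
        factor = (width - 6) // (d // 5)
        if d <= width:
            continue
    width = log(d)
    d = width
    record(width)
    return d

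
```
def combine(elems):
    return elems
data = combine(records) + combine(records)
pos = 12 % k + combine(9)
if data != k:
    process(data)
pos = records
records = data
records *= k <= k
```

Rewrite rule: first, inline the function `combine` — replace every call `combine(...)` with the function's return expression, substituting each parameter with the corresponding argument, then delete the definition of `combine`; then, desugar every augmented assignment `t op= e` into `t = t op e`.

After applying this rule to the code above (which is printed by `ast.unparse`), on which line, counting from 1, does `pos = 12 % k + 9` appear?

Transformed code:
data = records + records
pos = 12 % k + 9
if data != k:
    process(data)
pos = records
records = data
records = records * (k <= k)

2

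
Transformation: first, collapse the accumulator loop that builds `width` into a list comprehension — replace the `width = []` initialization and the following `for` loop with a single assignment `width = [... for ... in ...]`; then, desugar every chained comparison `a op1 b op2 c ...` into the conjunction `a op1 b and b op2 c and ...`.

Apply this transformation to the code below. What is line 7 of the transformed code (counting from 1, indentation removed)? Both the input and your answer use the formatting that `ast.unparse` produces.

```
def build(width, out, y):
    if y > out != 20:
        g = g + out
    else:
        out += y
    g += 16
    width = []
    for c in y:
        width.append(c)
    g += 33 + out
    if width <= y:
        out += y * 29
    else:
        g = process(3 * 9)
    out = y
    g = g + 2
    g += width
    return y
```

Transformed code:
def build(width, out, y):
    if y > out and out != 20:
        g = g + out
    else:
        out += y
    g += 16
    width = [c for c in y]
    g += 33 + out
    if width <= y:
        out += y * 29
    else:
        g = process(3 * 9)
    out = y
    g = g + 2
    g += width
    return y

width = [c for c in y]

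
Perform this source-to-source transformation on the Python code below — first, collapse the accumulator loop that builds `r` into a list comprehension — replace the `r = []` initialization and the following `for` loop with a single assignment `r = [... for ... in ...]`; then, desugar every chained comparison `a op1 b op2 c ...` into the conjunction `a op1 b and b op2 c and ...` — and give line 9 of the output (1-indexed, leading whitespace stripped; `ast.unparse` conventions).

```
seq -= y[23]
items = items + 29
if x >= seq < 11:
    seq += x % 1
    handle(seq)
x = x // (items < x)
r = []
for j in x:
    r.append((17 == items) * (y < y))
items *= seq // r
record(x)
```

Transformed code:
seq -= y[23]
items = items + 29
if x >= seq and seq < 11:
    seq += x % 1
    handle(seq)
x = x // (items < x)
r = [(17 == items) * (y < y) for j in x]
items *= seq // r
record(x)

record(x)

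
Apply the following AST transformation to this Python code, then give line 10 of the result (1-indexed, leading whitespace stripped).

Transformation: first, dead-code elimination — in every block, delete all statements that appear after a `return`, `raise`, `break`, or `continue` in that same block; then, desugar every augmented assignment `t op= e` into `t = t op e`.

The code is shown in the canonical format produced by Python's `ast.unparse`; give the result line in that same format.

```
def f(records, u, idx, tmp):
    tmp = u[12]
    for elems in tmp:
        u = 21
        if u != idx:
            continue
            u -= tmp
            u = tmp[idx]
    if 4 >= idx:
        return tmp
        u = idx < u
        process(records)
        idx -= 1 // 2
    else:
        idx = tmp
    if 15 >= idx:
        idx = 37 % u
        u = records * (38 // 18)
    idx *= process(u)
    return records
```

idx = tmp

Transformed code:
def f(records, u, idx, tmp):
    tmp = u[12]
    for elems in tmp:
        u = 21
        if u != idx:
            continue
    if 4 >= idx:
        return tmp
    else:
        idx = tmp
    if 15 >= idx:
        idx = 37 % u
        u = records * (38 // 18)
    idx = idx * process(u)
    return records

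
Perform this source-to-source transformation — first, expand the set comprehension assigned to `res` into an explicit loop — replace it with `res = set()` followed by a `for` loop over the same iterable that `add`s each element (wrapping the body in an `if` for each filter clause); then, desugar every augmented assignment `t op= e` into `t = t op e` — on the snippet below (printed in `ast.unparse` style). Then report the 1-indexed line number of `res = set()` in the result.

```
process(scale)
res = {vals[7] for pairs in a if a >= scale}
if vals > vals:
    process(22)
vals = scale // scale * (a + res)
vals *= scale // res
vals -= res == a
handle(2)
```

Transformed code:
process(scale)
res = set()
for pairs in a:
    if a >= scale:
        res.add(vals[7])
if vals > vals:
    process(22)
vals = scale // scale * (a + res)
vals = vals * (scale // res)
vals = vals - (res == a)
handle(2)

2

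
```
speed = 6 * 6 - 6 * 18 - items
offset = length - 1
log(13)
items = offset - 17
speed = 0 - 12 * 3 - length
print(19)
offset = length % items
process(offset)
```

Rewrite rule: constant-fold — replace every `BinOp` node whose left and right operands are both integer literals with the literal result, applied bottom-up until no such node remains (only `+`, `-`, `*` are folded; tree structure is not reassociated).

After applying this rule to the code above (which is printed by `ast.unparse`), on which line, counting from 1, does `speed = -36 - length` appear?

5

Transformed code:
speed = -72 - items
offset = length - 1
log(13)
items = offset - 17
speed = -36 - length
print(19)
offset = length % items
process(offset)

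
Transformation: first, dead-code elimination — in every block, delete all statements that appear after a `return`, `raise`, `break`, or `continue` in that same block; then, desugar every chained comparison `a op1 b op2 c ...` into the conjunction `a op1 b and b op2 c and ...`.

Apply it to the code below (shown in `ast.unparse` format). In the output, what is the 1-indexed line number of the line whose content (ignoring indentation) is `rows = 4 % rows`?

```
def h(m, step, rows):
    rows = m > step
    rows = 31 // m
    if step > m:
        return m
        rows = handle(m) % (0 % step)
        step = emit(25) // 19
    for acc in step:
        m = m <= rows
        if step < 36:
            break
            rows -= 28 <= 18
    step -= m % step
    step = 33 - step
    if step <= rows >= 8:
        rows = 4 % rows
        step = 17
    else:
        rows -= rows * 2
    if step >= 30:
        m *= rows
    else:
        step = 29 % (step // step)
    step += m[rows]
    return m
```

13

Transformed code:
def h(m, step, rows):
    rows = m > step
    rows = 31 // m
    if step > m:
        return m
    for acc in step:
        m = m <= rows
        if step < 36:
            break
    step -= m % step
    step = 33 - step
    if step <= rows and rows >= 8:
        rows = 4 % rows
        step = 17
    else:
        rows -= rows * 2
    if step >= 30:
        m *= rows
    else:
        step = 29 % (step // step)
    step += m[rows]
    return m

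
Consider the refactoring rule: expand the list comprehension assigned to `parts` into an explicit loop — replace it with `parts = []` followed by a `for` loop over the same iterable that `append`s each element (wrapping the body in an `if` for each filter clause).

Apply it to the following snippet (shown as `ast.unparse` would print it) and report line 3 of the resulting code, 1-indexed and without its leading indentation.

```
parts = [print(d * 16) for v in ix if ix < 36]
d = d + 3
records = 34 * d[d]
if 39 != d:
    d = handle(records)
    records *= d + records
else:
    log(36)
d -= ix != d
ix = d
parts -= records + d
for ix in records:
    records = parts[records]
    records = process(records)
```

if ix < 36:

Transformed code:
parts = []
for v in ix:
    if ix < 36:
        parts.append(print(d * 16))
d = d + 3
records = 34 * d[d]
if 39 != d:
    d = handle(records)
    records *= d + records
else:
    log(36)
d -= ix != d
ix = d
parts -= records + d
for ix in records:
    records = parts[records]
    records = process(records)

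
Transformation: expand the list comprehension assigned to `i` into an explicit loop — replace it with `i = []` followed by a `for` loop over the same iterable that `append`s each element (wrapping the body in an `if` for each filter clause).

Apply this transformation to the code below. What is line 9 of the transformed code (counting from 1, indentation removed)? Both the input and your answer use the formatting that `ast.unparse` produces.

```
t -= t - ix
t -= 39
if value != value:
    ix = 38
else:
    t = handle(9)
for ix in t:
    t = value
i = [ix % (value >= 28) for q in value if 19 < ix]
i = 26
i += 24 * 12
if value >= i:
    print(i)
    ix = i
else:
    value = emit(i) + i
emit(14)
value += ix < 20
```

i = []

Transformed code:
t -= t - ix
t -= 39
if value != value:
    ix = 38
else:
    t = handle(9)
for ix in t:
    t = value
i = []
for q in value:
    if 19 < ix:
        i.append(ix % (value >= 28))
i = 26
i += 24 * 12
if value >= i:
    print(i)
    ix = i
else:
    value = emit(i) + i
emit(14)
value += ix < 20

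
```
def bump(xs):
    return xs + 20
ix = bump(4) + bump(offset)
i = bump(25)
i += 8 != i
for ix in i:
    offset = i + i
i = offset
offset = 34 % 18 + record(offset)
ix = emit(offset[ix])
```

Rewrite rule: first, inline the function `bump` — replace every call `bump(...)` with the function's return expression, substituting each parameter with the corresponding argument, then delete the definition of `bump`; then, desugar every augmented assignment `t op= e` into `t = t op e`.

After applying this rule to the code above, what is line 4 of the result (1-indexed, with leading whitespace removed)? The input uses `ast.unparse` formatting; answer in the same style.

Transformed code:
ix = 4 + 20 + (offset + 20)
i = 25 + 20
i = i + (8 != i)
for ix in i:
    offset = i + i
i = offset
offset = 34 % 18 + record(offset)
ix = emit(offset[ix])

for ix in i:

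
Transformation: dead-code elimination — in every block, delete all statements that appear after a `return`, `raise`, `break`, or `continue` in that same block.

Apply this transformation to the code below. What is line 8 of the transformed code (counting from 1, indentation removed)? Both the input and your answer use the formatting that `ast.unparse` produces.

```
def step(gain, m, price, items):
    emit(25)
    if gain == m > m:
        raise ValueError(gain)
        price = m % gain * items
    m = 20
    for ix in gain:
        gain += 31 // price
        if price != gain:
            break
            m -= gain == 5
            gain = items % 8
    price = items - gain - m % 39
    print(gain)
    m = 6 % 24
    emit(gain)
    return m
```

if price != gain:

Transformed code:
def step(gain, m, price, items):
    emit(25)
    if gain == m > m:
        raise ValueError(gain)
    m = 20
    for ix in gain:
        gain += 31 // price
        if price != gain:
            break
    price = items - gain - m % 39
    print(gain)
    m = 6 % 24
    emit(gain)
    return m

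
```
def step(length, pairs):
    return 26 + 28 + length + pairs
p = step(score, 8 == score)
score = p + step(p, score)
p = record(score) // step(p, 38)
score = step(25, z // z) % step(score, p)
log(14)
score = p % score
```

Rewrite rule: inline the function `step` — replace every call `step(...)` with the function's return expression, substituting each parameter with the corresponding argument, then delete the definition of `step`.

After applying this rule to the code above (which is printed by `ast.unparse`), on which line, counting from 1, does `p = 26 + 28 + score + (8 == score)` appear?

Transformed code:
p = 26 + 28 + score + (8 == score)
score = p + (26 + 28 + p + score)
p = record(score) // (26 + 28 + p + 38)
score = (26 + 28 + 25 + z // z) % (26 + 28 + score + p)
log(14)
score = p % score

1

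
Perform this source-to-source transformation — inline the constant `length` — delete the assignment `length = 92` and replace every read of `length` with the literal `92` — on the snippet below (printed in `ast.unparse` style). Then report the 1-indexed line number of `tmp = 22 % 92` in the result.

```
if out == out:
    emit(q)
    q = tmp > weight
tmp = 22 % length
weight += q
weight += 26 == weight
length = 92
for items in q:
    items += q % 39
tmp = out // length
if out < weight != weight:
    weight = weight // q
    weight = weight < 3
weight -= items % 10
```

4

Transformed code:
if out == out:
    emit(q)
    q = tmp > weight
tmp = 22 % 92
weight += q
weight += 26 == weight
for items in q:
    items += q % 39
tmp = out // 92
if out < weight != weight:
    weight = weight // q
    weight = weight < 3
weight -= items % 10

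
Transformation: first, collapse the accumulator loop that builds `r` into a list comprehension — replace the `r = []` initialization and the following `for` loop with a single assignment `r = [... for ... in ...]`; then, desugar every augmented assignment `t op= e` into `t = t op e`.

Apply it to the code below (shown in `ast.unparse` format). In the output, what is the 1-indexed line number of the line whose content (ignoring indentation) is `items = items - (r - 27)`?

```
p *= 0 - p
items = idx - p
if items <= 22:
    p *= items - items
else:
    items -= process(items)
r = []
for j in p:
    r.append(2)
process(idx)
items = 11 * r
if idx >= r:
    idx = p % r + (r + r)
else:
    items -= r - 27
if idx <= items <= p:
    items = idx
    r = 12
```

Transformed code:
p = p * (0 - p)
items = idx - p
if items <= 22:
    p = p * (items - items)
else:
    items = items - process(items)
r = [2 for j in p]
process(idx)
items = 11 * r
if idx >= r:
    idx = p % r + (r + r)
else:
    items = items - (r - 27)
if idx <= items <= p:
    items = idx
    r = 12

13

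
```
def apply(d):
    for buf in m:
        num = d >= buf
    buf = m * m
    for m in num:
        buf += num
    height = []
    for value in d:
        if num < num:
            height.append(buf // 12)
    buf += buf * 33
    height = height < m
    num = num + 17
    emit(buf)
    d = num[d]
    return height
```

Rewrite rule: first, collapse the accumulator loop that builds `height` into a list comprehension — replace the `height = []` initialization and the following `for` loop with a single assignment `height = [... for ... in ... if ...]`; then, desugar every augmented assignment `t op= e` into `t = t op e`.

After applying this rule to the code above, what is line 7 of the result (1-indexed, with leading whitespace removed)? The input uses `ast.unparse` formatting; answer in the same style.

height = [buf // 12 for value in d if num < num]

Transformed code:
def apply(d):
    for buf in m:
        num = d >= buf
    buf = m * m
    for m in num:
        buf = buf + num
    height = [buf // 12 for value in d if num < num]
    buf = buf + buf * 33
    height = height < m
    num = num + 17
    emit(buf)
    d = num[d]
    return height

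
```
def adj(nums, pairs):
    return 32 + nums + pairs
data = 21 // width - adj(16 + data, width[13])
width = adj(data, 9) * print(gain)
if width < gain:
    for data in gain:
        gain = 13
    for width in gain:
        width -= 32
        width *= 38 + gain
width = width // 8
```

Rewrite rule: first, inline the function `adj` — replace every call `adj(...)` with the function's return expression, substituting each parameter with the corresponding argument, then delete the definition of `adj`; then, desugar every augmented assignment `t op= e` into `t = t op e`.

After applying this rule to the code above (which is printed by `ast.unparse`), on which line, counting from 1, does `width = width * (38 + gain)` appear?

8

Transformed code:
data = 21 // width - (32 + (16 + data) + width[13])
width = (32 + data + 9) * print(gain)
if width < gain:
    for data in gain:
        gain = 13
    for width in gain:
        width = width - 32
        width = width * (38 + gain)
width = width // 8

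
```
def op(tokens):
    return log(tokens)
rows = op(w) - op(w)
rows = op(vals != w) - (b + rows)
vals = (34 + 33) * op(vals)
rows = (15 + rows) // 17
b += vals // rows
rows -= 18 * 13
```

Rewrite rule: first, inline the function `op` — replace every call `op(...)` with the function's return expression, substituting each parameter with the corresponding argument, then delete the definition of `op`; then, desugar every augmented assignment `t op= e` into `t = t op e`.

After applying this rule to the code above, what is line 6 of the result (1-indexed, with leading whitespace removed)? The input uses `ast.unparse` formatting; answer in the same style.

rows = rows - 18 * 13

Transformed code:
rows = log(w) - log(w)
rows = log(vals != w) - (b + rows)
vals = (34 + 33) * log(vals)
rows = (15 + rows) // 17
b = b + vals // rows
rows = rows - 18 * 13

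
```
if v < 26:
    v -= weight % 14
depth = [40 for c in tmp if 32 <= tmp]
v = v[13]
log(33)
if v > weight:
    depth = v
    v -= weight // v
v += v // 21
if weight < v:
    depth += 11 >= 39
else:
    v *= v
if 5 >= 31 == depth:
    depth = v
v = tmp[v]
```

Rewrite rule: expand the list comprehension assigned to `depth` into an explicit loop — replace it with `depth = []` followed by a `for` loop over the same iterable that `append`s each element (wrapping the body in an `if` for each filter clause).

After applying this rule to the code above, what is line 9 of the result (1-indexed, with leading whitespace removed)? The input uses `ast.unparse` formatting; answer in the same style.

Transformed code:
if v < 26:
    v -= weight % 14
depth = []
for c in tmp:
    if 32 <= tmp:
        depth.append(40)
v = v[13]
log(33)
if v > weight:
    depth = v
    v -= weight // v
v += v // 21
if weight < v:
    depth += 11 >= 39
else:
    v *= v
if 5 >= 31 == depth:
    depth = v
v = tmp[v]

if v > weight:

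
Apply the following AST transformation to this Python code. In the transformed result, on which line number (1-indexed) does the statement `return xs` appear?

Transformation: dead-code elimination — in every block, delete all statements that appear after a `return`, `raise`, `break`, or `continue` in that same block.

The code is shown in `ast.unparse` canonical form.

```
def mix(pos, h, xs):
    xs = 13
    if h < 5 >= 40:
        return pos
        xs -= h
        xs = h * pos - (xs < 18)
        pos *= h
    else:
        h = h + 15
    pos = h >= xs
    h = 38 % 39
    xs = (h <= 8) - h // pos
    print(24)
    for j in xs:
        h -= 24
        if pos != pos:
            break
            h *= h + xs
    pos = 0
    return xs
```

Transformed code:
def mix(pos, h, xs):
    xs = 13
    if h < 5 >= 40:
        return pos
    else:
        h = h + 15
    pos = h >= xs
    h = 38 % 39
    xs = (h <= 8) - h // pos
    print(24)
    for j in xs:
        h -= 24
        if pos != pos:
            break
    pos = 0
    return xs

16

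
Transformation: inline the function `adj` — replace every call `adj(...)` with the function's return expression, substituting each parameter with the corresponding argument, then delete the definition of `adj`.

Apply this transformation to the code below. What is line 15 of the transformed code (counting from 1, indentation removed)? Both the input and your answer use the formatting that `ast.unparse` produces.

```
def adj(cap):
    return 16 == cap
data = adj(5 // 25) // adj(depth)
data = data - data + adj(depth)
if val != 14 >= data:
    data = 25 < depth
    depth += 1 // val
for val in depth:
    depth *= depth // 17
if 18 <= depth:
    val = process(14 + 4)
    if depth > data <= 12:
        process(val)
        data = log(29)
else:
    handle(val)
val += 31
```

val += 31

Transformed code:
data = (16 == 5 // 25) // (16 == depth)
data = data - data + (16 == depth)
if val != 14 >= data:
    data = 25 < depth
    depth += 1 // val
for val in depth:
    depth *= depth // 17
if 18 <= depth:
    val = process(14 + 4)
    if depth > data <= 12:
        process(val)
        data = log(29)
else:
    handle(val)
val += 31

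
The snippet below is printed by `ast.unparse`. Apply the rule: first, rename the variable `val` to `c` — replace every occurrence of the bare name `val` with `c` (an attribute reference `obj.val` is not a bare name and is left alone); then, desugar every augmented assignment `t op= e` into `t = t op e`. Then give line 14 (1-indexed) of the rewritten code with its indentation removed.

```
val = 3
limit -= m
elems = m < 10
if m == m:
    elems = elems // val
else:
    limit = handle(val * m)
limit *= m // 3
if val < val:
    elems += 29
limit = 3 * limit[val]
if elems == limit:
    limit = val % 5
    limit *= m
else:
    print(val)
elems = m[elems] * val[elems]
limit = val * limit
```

Transformed code:
c = 3
limit = limit - m
elems = m < 10
if m == m:
    elems = elems // c
else:
    limit = handle(c * m)
limit = limit * (m // 3)
if c < c:
    elems = elems + 29
limit = 3 * limit[c]
if elems == limit:
    limit = c % 5
    limit = limit * m
else:
    print(c)
elems = m[elems] * c[elems]
limit = c * limit

limit = limit * m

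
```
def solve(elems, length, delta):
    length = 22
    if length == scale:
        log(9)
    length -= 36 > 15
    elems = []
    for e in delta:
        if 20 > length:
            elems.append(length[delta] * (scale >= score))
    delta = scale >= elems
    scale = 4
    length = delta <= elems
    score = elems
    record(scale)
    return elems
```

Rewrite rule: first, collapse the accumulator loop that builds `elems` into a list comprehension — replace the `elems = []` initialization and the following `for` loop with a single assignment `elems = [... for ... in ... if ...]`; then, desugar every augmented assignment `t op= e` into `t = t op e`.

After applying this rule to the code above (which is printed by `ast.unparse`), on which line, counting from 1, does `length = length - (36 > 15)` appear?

Transformed code:
def solve(elems, length, delta):
    length = 22
    if length == scale:
        log(9)
    length = length - (36 > 15)
    elems = [length[delta] * (scale >= score) for e in delta if 20 > length]
    delta = scale >= elems
    scale = 4
    length = delta <= elems
    score = elems
    record(scale)
    return elems

5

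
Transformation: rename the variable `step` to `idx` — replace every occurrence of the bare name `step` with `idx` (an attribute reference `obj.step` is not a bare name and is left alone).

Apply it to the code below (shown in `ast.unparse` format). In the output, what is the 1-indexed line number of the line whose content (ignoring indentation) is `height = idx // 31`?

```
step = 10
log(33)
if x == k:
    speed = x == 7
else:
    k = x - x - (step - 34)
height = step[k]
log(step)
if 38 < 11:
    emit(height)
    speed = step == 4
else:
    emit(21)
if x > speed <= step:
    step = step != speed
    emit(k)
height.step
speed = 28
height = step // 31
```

19

Transformed code:
idx = 10
log(33)
if x == k:
    speed = x == 7
else:
    k = x - x - (idx - 34)
height = idx[k]
log(idx)
if 38 < 11:
    emit(height)
    speed = idx == 4
else:
    emit(21)
if x > speed <= idx:
    idx = idx != speed
    emit(k)
height.step
speed = 28
height = idx // 31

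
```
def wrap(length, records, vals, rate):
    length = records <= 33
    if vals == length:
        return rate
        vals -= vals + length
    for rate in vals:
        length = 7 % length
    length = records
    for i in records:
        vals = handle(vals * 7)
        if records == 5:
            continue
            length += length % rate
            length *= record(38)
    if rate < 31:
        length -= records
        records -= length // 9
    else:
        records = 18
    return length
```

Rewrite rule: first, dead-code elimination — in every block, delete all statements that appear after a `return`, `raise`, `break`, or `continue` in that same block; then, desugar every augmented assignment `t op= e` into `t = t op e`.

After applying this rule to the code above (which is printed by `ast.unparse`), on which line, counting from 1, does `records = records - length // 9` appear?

Transformed code:
def wrap(length, records, vals, rate):
    length = records <= 33
    if vals == length:
        return rate
    for rate in vals:
        length = 7 % length
    length = records
    for i in records:
        vals = handle(vals * 7)
        if records == 5:
            continue
    if rate < 31:
        length = length - records
        records = records - length // 9
    else:
        records = 18
    return length

14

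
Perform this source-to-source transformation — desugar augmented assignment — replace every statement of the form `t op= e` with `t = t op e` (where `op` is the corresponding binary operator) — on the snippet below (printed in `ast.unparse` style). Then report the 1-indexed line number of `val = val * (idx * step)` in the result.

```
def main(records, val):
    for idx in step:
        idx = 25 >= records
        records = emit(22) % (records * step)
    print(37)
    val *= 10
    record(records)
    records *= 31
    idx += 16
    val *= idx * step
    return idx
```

Transformed code:
def main(records, val):
    for idx in step:
        idx = 25 >= records
        records = emit(22) % (records * step)
    print(37)
    val = val * 10
    record(records)
    records = records * 31
    idx = idx + 16
    val = val * (idx * step)
    return idx

10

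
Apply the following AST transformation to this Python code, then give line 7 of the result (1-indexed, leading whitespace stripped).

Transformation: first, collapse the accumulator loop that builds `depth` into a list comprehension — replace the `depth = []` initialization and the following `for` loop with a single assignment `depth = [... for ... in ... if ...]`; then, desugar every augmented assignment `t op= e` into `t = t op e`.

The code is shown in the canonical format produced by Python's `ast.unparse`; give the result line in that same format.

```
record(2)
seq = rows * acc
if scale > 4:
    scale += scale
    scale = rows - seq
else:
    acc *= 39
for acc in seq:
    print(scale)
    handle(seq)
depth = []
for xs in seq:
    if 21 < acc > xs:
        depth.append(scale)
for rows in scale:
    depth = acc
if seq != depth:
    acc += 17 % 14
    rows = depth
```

Transformed code:
record(2)
seq = rows * acc
if scale > 4:
    scale = scale + scale
    scale = rows - seq
else:
    acc = acc * 39
for acc in seq:
    print(scale)
    handle(seq)
depth = [scale for xs in seq if 21 < acc > xs]
for rows in scale:
    depth = acc
if seq != depth:
    acc = acc + 17 % 14
    rows = depth

acc = acc * 39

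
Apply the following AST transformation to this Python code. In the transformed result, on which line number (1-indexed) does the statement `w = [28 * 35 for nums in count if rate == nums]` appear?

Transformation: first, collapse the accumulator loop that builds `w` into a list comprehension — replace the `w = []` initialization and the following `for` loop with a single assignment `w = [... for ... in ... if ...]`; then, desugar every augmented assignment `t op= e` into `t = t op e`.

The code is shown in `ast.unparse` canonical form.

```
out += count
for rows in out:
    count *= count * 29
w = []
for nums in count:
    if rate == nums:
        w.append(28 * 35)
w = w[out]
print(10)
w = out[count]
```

Transformed code:
out = out + count
for rows in out:
    count = count * (count * 29)
w = [28 * 35 for nums in count if rate == nums]
w = w[out]
print(10)
w = out[count]

4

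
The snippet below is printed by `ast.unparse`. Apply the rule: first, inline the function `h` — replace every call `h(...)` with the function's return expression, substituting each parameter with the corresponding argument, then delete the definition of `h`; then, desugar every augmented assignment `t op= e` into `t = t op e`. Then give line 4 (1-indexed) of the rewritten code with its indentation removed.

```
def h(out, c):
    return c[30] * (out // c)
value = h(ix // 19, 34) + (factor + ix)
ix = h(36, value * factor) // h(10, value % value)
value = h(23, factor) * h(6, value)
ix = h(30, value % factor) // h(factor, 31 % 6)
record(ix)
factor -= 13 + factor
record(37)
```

Transformed code:
value = 34[30] * (ix // 19 // 34) + (factor + ix)
ix = (value * factor)[30] * (36 // (value * factor)) // ((value % value)[30] * (10 // (value % value)))
value = factor[30] * (23 // factor) * (value[30] * (6 // value))
ix = (value % factor)[30] * (30 // (value % factor)) // ((31 % 6)[30] * (factor // (31 % 6)))
record(ix)
factor = factor - (13 + factor)
record(37)

ix = (value % factor)[30] * (30 // (value % factor)) // ((31 % 6)[30] * (factor // (31 % 6)))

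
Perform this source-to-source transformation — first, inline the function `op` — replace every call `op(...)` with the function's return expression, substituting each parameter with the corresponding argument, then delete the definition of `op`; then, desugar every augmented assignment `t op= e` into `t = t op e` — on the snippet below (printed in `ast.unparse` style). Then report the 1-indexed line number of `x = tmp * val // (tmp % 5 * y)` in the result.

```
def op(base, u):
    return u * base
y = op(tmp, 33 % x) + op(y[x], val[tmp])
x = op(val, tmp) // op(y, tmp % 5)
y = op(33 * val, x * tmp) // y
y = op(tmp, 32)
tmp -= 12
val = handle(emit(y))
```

Transformed code:
y = 33 % x * tmp + val[tmp] * y[x]
x = tmp * val // (tmp % 5 * y)
y = x * tmp * (33 * val) // y
y = 32 * tmp
tmp = tmp - 12
val = handle(emit(y))

2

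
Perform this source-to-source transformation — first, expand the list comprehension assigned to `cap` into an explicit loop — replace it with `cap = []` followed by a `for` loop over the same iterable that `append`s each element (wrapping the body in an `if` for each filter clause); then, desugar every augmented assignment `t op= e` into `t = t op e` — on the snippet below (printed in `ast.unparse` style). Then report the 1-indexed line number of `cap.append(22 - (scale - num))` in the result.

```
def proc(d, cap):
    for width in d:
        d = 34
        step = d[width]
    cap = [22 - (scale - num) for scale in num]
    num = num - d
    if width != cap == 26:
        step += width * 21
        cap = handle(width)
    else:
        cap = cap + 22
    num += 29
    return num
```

7

Transformed code:
def proc(d, cap):
    for width in d:
        d = 34
        step = d[width]
    cap = []
    for scale in num:
        cap.append(22 - (scale - num))
    num = num - d
    if width != cap == 26:
        step = step + width * 21
        cap = handle(width)
    else:
        cap = cap + 22
    num = num + 29
    return num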